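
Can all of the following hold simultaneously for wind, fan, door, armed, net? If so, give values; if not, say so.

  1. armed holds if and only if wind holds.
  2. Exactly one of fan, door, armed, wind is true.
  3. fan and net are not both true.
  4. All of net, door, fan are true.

Case net = True:
  (3) with net=T forces fan = False.
  Constraint (4) is violated (fan=F) — contradiction.
Case net = False:
  Constraint (4) is violated (net=F) — contradiction.
Both cases fail — unsatisfiable.

The formula is unsatisfiable.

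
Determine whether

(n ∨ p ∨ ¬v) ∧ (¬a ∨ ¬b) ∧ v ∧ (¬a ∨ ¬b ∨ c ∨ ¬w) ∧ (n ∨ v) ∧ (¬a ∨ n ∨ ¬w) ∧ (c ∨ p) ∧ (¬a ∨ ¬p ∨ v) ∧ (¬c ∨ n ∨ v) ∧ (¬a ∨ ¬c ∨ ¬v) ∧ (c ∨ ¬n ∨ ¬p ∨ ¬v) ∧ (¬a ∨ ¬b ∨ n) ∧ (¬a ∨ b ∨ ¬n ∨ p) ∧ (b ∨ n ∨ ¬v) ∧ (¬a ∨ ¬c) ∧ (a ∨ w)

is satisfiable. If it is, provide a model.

Unit clause (v) forces v = True.
Set p = True.
Set b = False.
  then (b ∨ n ∨ ¬v) forces n = True.
  then (c ∨ ¬n ∨ ¬p ∨ ¬v) forces c = True.
  then (¬a ∨ ¬c) forces a = False.
  then (a ∨ w) forces w = True.
All clauses satisfied.

v = True, p = True, b = False, a = False, n = True, c = True, w = True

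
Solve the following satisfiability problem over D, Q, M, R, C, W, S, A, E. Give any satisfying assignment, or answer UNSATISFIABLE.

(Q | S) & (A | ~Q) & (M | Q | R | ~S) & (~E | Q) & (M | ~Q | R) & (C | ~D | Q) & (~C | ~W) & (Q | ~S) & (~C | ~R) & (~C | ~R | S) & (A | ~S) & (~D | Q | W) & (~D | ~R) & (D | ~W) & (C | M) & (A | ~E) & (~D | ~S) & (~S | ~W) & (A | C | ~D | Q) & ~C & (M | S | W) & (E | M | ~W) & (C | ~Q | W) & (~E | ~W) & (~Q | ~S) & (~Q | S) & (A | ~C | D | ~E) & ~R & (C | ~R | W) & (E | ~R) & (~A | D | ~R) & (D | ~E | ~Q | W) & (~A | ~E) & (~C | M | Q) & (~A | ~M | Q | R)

Case S = True:
  (Q | ~S) forces Q = True.
  Clause (~Q | ~S) is falsified — contradiction.
Case S = False:
  (Q | S) forces Q = True.
  Clause (~Q | S) is falsified — contradiction.
Both cases fail, so the formula is unsatisfiable.

Unsatisfiable — no assignment works.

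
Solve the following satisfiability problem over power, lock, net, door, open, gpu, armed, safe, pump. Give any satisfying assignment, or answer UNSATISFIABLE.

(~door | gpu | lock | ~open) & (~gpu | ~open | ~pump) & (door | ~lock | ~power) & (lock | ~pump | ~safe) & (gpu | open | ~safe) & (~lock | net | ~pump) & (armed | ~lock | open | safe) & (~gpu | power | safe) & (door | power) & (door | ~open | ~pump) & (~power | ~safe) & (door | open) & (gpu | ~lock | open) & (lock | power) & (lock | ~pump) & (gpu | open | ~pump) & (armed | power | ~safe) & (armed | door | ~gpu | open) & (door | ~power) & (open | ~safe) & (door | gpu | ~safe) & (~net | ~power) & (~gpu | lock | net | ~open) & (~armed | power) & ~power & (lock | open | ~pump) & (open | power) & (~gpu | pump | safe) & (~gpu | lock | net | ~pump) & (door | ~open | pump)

power: False, lock: True, net: False, door: True, open: True, gpu: False, armed: False, safe: False, pump: False

Unit clause (~power) forces power = False.
In (open | power) only open is left, so open = True.
In (door | power) only door is left, so door = True.
In (lock | power) only lock is left, so lock = True.
In (~armed | power) only ~armed is left, so armed = False.
In (armed | power | ~safe) only ~safe is left, so safe = False.
In (~gpu | power | safe) only ~gpu is left, so gpu = False.
Set net = False.
  then (~lock | net | ~pump) forces pump = False.
All clauses satisfied.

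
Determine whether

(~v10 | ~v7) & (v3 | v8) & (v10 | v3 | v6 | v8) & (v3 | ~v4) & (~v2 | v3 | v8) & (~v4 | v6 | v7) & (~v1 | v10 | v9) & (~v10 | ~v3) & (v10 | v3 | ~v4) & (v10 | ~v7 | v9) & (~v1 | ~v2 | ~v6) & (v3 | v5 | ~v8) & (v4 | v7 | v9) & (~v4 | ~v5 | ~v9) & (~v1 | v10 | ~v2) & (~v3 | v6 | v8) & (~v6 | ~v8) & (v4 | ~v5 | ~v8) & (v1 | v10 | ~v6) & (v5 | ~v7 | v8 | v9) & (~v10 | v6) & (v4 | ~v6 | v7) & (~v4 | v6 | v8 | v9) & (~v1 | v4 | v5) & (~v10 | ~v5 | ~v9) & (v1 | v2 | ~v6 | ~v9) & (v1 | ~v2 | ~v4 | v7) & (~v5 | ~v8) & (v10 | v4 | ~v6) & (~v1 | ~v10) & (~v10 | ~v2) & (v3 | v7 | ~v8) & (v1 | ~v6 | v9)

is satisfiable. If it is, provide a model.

Set v1 = False.
Set v2 = False.
Try v3 = False:
  (v3 | v8) forces v8 = True.
  (v3 | ~v4) forces v4 = False.
  (v3 | v5 | ~v8) forces v5 = True.
  clause (v4 | ~v5 | ~v8) is falsified — backtrack.
So v3 = True.
  then (~v10 | ~v3) forces v10 = False.
  then (v1 | v10 | ~v6) forces v6 = False.
  then (~v3 | v6 | v8) forces v8 = True.
  then (~v5 | ~v8) forces v5 = False.
Set v4 = False.
Set v7 = False.
  then (v4 | v7 | v9) forces v9 = True.
All clauses satisfied.

v1 = False, v2 = False, v3 = True, v4 = False, v5 = False, v6 = False, v7 = False, v8 = True, v9 = True, v10 = False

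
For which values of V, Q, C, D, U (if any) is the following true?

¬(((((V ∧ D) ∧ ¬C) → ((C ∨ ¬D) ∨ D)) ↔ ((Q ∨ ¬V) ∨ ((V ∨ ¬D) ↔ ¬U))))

V: True, Q: False, C: False, D: False, U: True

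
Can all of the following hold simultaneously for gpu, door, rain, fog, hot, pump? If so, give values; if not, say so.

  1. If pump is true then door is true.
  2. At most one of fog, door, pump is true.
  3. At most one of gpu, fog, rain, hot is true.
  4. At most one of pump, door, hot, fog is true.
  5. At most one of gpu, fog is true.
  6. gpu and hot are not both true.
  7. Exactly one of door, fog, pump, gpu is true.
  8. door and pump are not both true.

gpu=F; door=T; rain=F; fog=F; hot=F; pump=F

  (1) pump=F ⇒ door: vacuous ✓
  (2) {fog, door, pump}: 1 true — at most one ✓
  (3) {gpu, fog, rain, hot}: 0 true — at most one ✓
  (4) {pump, door, hot, fog}: 1 true — at most one ✓
  (5) {gpu, fog}: 0 true — at most one ✓
  (6) gpu=F, hot=F — not both ✓
  (7) {door, fog, pump, gpu}: 1 true — exactly one ✓
  (8) door=T, pump=F — not both ✓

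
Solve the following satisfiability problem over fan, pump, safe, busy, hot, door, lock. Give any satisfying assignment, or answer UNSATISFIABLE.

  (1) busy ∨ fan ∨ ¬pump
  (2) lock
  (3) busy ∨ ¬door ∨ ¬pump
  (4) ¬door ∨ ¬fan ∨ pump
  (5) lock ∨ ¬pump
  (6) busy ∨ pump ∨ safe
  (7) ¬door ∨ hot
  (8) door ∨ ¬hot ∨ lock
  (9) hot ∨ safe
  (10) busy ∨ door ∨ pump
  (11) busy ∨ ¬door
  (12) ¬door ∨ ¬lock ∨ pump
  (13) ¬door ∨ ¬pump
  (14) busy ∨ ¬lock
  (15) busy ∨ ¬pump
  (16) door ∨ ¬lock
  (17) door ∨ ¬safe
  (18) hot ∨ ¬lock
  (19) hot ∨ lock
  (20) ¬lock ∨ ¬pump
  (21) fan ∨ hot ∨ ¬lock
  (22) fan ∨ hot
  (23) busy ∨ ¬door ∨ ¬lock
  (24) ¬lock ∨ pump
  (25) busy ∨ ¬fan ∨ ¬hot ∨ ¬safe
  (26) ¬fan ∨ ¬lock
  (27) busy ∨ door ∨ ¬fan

Case pump = True:
  (lock) forces lock = True.
  Clause (¬lock ∨ ¬pump) is falsified — contradiction.
Case pump = False:
  (lock) forces lock = True.
  Clause (¬lock ∨ pump) is falsified — contradiction.
Both cases fail, so the formula is unsatisfiable.

UNSATISFIABLE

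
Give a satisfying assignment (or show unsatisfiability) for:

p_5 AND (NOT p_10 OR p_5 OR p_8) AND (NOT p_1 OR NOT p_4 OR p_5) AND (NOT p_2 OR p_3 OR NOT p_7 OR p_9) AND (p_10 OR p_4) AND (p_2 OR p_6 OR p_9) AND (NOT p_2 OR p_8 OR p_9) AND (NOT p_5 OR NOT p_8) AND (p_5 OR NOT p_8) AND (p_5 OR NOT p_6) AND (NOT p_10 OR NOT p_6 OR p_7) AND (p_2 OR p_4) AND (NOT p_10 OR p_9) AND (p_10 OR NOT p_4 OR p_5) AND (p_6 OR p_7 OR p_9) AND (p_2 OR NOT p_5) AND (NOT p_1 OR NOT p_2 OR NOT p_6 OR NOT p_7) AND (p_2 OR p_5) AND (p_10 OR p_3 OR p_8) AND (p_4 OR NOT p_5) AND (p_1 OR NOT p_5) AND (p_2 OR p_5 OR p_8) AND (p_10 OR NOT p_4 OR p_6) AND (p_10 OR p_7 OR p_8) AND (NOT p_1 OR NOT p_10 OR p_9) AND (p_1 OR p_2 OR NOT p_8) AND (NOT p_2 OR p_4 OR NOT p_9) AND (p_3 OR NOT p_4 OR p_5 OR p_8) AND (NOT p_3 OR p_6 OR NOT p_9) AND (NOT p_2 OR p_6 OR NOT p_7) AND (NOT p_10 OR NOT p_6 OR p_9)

Unit clause (p_5) forces p_5 = True.
In (NOT p_5 OR NOT p_8) only NOT p_8 is left, so p_8 = False.
In (p_2 OR NOT p_5) only p_2 is left, so p_2 = True.
In (p_4 OR NOT p_5) only p_4 is left, so p_4 = True.
In (p_1 OR NOT p_5) only p_1 is left, so p_1 = True.
In (NOT p_2 OR p_8 OR p_9) only p_9 is left, so p_9 = True.
Try p_3 = True:
  (NOT p_3 OR p_6 OR NOT p_9) forces p_6 = True.
  (NOT p_1 OR NOT p_2 OR NOT p_6 OR NOT p_7) forces p_7 = False.
  (NOT p_10 OR NOT p_6 OR p_7) forces p_10 = False.
  clause (p_10 OR p_7 OR p_8) is falsified — backtrack.
So p_3 = False.
  then (p_10 OR p_3 OR p_8) forces p_10 = True.
Try p_6 = True:
  (NOT p_10 OR NOT p_6 OR p_7) forces p_7 = True.
  clause (NOT p_1 OR NOT p_2 OR NOT p_6 OR NOT p_7) is falsified — backtrack.
So p_6 = False.
  then (NOT p_2 OR p_6 OR NOT p_7) forces p_7 = False.
All clauses satisfied.

p_1=T, p_2=T, p_3=F, p_4=T, p_5=T, p_6=F, p_7=F, p_8=F, p_9=T, p_10=T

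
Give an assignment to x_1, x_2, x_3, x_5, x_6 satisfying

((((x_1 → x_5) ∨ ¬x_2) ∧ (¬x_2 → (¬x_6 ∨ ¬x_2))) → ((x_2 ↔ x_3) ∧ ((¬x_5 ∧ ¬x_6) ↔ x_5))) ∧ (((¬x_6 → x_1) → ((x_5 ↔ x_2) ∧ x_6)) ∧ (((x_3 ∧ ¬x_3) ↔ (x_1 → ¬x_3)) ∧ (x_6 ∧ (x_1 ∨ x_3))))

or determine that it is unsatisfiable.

Case x_6 = True: the formula simplifies to ((((x_1 → x_5) ∨ ¬x_2) ∧ (¬x_2 → ¬x_2)) → ((x_2 ↔ x_3) ∧ ¬x_5)) ∧ ((x_5 ↔ x_2) ∧ (((x_3 ∧ ¬x_3) ↔ (x_1 → ¬x_3)) ∧ (x_1 ∨ x_3))).
  x_3 = True: simplifies to ((((x_1 → x_5) ∨ ¬x_2) ∧ (¬x_2 → ¬x_2)) → (x_2 ∧ ¬x_5)) ∧ ((x_5 ↔ x_2) ∧ x_1).
    x_2 = True: simplifies to ((x_1 → x_5) → ¬x_5) ∧ (x_5 ∧ x_1).
      x_5 = True: the conjunct (x_1 → x_5) → ¬x_5 becomes (x_1 → True) → ¬True = False.
      x_5 = False: the conjunct x_5 is False.
    x_2 = False: the conjunct (((x_1 → x_5) ∨ ¬x_2) ∧ (¬x_2 → ¬x_2)) → (x_2 ∧ ¬x_5) becomes (True ∧ True) → (False ∧ ¬x_5) = False.
  x_3 = False: the conjunct (x_3 ∧ ¬x_3) ↔ (x_1 → ¬x_3) becomes (False ∧ True) ↔ (x_1 → True) = False.
Case x_6 = False: the conjunct x_6 is False.
Both cases fail — unsatisfiable.

Unsatisfiable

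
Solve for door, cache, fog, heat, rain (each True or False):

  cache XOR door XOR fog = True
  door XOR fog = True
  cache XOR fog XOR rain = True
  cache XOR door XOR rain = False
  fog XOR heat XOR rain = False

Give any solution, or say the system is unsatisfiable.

door = True; cache = False; fog = False; heat = True; rain = True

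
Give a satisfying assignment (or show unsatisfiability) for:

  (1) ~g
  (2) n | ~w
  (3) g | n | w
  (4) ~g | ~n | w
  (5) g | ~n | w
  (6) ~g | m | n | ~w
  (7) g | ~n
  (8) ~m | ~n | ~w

UNSATISFIABLE

Case g = True:
  Clause (~g) is falsified — contradiction.
Case g = False:
  (g | ~n) forces n = False.
  (n | ~w) forces w = False.
  Clause (g | n | w) is falsified — contradiction.
Both cases fail, so the formula is unsatisfiable.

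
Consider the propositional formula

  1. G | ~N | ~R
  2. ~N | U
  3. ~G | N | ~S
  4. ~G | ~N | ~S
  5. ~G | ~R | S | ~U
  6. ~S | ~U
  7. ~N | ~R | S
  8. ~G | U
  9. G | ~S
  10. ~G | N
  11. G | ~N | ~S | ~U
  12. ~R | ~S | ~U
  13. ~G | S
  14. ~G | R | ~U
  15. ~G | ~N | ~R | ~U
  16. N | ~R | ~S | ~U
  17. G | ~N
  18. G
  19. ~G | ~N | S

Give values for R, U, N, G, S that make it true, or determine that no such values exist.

Unsatisfiable — no assignment works.

Case G = True:
  (~G | U) forces U = True.
  (~S | ~U) forces S = False.
  Clause (~G | S) is falsified — contradiction.
Case G = False:
  Clause (G) is falsified — contradiction.
Both cases fail, so the formula is unsatisfiable.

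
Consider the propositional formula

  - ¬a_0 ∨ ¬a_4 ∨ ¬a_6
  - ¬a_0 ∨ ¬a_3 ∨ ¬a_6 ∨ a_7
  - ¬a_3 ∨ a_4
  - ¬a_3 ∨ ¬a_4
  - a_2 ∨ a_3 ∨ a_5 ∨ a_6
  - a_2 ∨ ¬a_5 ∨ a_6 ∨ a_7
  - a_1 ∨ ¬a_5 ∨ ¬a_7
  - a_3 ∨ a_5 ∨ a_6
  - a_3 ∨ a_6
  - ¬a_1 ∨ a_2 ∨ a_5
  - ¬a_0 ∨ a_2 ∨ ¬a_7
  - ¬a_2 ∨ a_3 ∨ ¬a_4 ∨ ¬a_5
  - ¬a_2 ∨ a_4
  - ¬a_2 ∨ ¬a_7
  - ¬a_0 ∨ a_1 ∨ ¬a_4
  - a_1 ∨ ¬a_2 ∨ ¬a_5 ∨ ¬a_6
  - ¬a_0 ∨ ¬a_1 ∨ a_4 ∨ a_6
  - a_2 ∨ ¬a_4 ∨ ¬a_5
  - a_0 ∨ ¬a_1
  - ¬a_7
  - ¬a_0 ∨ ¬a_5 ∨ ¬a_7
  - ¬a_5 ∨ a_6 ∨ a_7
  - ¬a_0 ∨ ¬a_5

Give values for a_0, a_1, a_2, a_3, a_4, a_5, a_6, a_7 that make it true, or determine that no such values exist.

a_0 = False, a_1 = False, a_2 = True, a_3 = False, a_4 = True, a_5 = False, a_6 = True, a_7 = False

Unit clause (¬a_7) forces a_7 = False.
Set a_0 = False.
  then (a_0 ∨ ¬a_1) forces a_1 = False.
Set a_2 = True.
  then (¬a_2 ∨ a_4) forces a_4 = True.
  then (¬a_3 ∨ ¬a_4) forces a_3 = False.
  then (a_3 ∨ a_6) forces a_6 = True.
  then (¬a_2 ∨ a_3 ∨ ¬a_4 ∨ ¬a_5) forces a_5 = False.
All clauses satisfied.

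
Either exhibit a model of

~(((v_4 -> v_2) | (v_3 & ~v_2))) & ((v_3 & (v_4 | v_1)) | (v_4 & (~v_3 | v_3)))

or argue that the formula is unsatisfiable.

v_1 = False; v_2 = False; v_3 = False; v_4 = True

  ~(((v_4 -> v_2) | (v_3 & ~v_2))) = True
    (v_4 -> v_2) | (v_3 & ~v_2) = False
      v_4 -> v_2 = False
      v_3 & ~v_2 = False
        ~v_2 = True
  (v_3 & (v_4 | v_1)) | (v_4 & (~v_3 | v_3)) = True
    v_3 & (v_4 | v_1) = False
      v_4 | v_1 = True
    v_4 & (~v_3 | v_3) = True
      ~v_3 | v_3 = True
        ~v_3 = True
Both conjuncts True, so the formula holds.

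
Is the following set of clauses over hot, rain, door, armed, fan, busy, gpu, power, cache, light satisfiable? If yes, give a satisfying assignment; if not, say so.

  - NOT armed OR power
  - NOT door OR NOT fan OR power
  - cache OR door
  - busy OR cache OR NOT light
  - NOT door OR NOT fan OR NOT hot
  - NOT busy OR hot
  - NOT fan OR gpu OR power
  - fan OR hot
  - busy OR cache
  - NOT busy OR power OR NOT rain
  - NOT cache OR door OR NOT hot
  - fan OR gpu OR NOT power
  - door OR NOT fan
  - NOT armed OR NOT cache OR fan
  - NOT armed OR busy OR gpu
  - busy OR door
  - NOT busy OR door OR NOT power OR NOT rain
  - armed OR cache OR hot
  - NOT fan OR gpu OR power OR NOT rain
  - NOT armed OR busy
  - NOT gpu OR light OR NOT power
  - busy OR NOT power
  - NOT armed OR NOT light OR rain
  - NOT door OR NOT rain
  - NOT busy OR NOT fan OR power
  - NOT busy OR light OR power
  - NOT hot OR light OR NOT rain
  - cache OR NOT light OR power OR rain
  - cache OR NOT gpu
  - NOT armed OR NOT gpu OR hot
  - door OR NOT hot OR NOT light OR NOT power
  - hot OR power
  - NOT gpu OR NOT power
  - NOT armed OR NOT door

hot = True, rain = False, door = True, armed = False, fan = False, busy = False, gpu = False, power = False, cache = True, light = False

Set hot = True.
Try rain = True:
  (NOT door OR NOT rain) forces door = False.
  (cache OR door) forces cache = True.
  clause (NOT cache OR door OR NOT hot) is falsified — backtrack.
So rain = False.
Set door = True.
  then (NOT door OR NOT fan OR NOT hot) forces fan = False.
  then (NOT armed OR NOT door) forces armed = False.
Set busy = False.
  then (busy OR cache) forces cache = True.
  then (busy OR NOT power) forces power = False.
Set gpu = False.
Set light = False.
All clauses satisfied.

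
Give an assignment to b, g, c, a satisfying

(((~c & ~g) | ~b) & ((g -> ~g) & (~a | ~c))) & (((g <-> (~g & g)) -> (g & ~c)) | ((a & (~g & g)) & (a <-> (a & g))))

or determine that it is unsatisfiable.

Case g = True: the conjunct g -> ~g becomes True -> ~True = False.
Case g = False: the conjunct ((g <-> (~g & g)) -> (g & ~c)) | ((a & (~g & g)) & (a <-> (a & g))) becomes (True -> False) | (False & ~a) = False.
Both cases fail — unsatisfiable.

UNSATISFIABLE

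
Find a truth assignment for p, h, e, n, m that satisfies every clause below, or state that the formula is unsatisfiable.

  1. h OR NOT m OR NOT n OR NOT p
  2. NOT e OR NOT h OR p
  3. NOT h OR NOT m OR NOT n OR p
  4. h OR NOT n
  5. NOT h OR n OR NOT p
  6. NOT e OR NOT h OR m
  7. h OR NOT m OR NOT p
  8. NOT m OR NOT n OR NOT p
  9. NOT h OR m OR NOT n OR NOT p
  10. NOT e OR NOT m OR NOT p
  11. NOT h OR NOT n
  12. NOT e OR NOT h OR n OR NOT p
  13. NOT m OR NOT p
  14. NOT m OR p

Set p = False.
  then (NOT m OR p) forces m = False.
Set h = False.
  then (h OR NOT n) forces n = False.
Set e = False.
All clauses satisfied.

p = False, h = False, e = False, n = False, m = False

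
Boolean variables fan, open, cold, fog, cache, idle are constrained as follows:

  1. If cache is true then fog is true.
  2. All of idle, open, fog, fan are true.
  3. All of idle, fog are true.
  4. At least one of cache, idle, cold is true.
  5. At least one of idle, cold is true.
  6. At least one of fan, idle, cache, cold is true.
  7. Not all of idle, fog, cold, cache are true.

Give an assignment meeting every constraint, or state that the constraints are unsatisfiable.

fan = True, open = True, cold = False, fog = True, cache = False, idle = True

  (1) cache=F ⇒ fog: vacuous ✓
  (2) {idle, open, fog, fan}: all 4 true ✓
  (3) {idle, fog}: all 2 true ✓
  (4) {cache, idle, cold}: 1 true — at least one ✓
  (5) {idle, cold}: 1 true — at least one ✓
  (6) {fan, idle, cache, cold}: 2 true — at least one ✓
  (7) {idle, fog, cold, cache}: 2/4 true — not all ✓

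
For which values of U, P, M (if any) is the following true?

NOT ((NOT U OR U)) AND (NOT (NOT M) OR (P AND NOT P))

Unsatisfiable — no assignment works.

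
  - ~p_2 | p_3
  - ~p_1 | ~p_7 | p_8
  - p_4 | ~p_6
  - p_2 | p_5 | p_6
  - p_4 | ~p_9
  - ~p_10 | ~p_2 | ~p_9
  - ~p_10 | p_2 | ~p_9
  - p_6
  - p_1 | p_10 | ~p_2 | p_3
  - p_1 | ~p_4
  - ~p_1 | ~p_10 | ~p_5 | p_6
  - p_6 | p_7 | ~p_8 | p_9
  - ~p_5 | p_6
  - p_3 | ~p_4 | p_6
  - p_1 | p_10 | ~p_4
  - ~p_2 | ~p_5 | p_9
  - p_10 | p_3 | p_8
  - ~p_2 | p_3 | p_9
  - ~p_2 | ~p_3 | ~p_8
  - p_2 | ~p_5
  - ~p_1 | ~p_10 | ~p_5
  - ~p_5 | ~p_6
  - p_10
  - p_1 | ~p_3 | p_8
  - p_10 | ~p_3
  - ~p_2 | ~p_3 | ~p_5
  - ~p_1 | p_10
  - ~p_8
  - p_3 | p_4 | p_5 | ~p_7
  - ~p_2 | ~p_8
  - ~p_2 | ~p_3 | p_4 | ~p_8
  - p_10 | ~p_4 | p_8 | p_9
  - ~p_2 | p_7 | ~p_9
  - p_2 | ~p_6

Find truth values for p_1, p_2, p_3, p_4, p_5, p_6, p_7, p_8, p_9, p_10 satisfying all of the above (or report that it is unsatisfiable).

p_1=T; p_2=T; p_3=T; p_4=T; p_5=F; p_6=T; p_7=F; p_8=F; p_9=F; p_10=T

Unit clause (p_6) forces p_6 = True.
In (~p_5 | ~p_6) only ~p_5 is left, so p_5 = False.
Unit clause (p_10) forces p_10 = True.
Unit clause (~p_8) forces p_8 = False.
In (p_2 | ~p_6) only p_2 is left, so p_2 = True.
In (~p_2 | p_3) only p_3 is left, so p_3 = True.
In (p_4 | ~p_6) only p_4 is left, so p_4 = True.
In (~p_10 | ~p_2 | ~p_9) only ~p_9 is left, so p_9 = False.
In (p_1 | ~p_4) only p_1 is left, so p_1 = True.
In (~p_1 | ~p_7 | p_8) only ~p_7 is left, so p_7 = False.
All clauses satisfied.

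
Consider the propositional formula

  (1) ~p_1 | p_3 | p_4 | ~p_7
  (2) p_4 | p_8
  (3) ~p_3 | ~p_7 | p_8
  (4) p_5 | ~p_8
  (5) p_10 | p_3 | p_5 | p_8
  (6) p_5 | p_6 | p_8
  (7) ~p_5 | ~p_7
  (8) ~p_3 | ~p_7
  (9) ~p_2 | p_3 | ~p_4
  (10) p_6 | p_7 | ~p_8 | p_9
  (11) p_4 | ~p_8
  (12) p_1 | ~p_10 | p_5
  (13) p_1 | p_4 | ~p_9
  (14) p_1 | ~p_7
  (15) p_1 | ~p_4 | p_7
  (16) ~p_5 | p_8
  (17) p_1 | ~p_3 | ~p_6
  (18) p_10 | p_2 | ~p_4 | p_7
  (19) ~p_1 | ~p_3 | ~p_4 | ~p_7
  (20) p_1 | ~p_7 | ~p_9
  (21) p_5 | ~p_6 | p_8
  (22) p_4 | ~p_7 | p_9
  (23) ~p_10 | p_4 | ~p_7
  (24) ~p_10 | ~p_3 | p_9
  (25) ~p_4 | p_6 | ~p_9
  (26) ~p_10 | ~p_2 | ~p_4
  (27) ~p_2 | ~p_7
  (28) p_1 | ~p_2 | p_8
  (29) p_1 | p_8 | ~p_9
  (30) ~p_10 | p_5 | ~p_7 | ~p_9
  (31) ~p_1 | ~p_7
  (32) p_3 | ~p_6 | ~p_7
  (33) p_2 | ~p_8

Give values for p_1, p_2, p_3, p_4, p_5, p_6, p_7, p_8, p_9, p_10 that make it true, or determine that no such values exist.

p_1=T, p_2=T, p_3=T, p_4=T, p_5=T, p_6=T, p_7=F, p_8=T, p_9=T, p_10=F

Set p_1 = True.
  then (~p_1 | ~p_7) forces p_7 = False.
Set p_2 = True.
Try p_3 = False:
  (~p_2 | p_3 | ~p_4) forces p_4 = False.
  (p_4 | p_8) forces p_8 = True.
  clause (p_4 | ~p_8) is falsified — backtrack.
So p_3 = True.
Set p_4 = True.
  then (~p_10 | ~p_2 | ~p_4) forces p_10 = False.
Try p_5 = False:
  (p_5 | ~p_8) forces p_8 = False.
  (p_5 | p_6 | p_8) forces p_6 = True.
  clause (p_5 | ~p_6 | p_8) is falsified — backtrack.
So p_5 = True.
  then (~p_5 | p_8) forces p_8 = True.
Set p_6 = True.
Set p_9 = True.
All clauses satisfied.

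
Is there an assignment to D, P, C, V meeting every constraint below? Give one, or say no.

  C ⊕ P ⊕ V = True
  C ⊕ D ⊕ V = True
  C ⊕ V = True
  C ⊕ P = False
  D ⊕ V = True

D = False, P = False, C = False, V = True

C ⊕ P ⊕ V = F ⊕ F ⊕ T = True ✓
C ⊕ D ⊕ V = F ⊕ F ⊕ T = True ✓
C ⊕ V = F ⊕ T = True ✓
C ⊕ P = F ⊕ F = False ✓
D ⊕ V = F ⊕ T = True ✓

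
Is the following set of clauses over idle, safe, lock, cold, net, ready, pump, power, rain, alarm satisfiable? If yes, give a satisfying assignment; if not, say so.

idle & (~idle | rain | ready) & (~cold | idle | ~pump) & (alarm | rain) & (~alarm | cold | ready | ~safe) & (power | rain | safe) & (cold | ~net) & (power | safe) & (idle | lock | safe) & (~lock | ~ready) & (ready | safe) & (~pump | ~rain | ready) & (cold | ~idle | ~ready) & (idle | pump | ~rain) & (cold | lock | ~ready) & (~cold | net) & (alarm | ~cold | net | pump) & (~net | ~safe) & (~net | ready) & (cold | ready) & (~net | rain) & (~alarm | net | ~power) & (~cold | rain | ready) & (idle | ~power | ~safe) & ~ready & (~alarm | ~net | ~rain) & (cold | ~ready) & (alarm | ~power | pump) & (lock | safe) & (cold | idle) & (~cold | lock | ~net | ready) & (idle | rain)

Case idle = True:
  (~ready) forces ready = False.
  (~idle | rain | ready) forces rain = True.
  (ready | safe) forces safe = True.
  (~pump | ~rain | ready) forces pump = False.
  (~net | ~safe) forces net = False.
  (~cold | net) forces cold = False.
  Clause (cold | ready) is falsified — contradiction.
Case idle = False:
  Clause (idle) is falsified — contradiction.
Both cases fail, so the formula is unsatisfiable.

UNSATISFIABLE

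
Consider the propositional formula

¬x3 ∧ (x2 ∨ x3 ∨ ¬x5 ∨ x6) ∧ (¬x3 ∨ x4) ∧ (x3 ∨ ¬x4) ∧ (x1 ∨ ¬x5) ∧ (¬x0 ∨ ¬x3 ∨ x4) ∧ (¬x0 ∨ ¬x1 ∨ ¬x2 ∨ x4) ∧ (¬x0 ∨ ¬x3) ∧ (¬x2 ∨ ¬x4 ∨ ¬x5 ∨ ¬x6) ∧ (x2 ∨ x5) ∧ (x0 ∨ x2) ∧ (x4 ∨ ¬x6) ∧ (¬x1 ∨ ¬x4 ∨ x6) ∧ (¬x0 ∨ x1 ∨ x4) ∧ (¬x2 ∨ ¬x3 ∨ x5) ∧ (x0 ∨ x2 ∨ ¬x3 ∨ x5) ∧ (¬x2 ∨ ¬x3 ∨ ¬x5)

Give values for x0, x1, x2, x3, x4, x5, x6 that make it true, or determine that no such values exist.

Unit clause (¬x3) forces x3 = False.
In (x3 ∨ ¬x4) only ¬x4 is left, so x4 = False.
In (x4 ∨ ¬x6) only ¬x6 is left, so x6 = False.
Try x0 = True:
  (¬x0 ∨ x1 ∨ x4) forces x1 = True.
  (¬x0 ∨ ¬x1 ∨ ¬x2 ∨ x4) forces x2 = False.
  (x2 ∨ x3 ∨ ¬x5 ∨ x6) forces x5 = False.
  clause (x2 ∨ x5) is falsified — backtrack.
So x0 = False.
  then (x0 ∨ x2) forces x2 = True.
Set x1 = False.
  then (x1 ∨ ¬x5) forces x5 = False.
All clauses satisfied.

x0 = False, x1 = False, x2 = True, x3 = False, x4 = False, x5 = False, x6 = False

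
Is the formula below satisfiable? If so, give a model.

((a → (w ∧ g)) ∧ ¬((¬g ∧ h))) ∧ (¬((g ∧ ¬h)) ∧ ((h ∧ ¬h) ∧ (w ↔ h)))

UNSATISFIABLE

Case h = True: the conjunct ¬h is False.
Case h = False: the conjunct h is False.
Both cases fail — unsatisfiable.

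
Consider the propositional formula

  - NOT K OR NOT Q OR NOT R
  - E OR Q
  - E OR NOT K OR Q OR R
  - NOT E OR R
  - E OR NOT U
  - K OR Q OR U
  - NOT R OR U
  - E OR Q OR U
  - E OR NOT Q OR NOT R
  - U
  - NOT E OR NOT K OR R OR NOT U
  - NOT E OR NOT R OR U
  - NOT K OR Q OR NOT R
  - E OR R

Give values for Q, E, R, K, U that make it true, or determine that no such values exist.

Q: True, E: True, R: True, K: False, U: True

Unit clause (U) forces U = True.
In (E OR NOT U) only E is left, so E = True.
In (NOT E OR R) only R is left, so R = True.
Set Q = True.
  then (NOT K OR NOT Q OR NOT R) forces K = False.
All clauses satisfied.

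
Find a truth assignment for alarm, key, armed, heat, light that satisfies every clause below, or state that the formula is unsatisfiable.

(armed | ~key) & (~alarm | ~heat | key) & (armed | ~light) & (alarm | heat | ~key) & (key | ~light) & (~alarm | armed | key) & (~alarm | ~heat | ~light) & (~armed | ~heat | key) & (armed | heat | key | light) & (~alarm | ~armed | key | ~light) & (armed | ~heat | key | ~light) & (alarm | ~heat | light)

Set alarm = False.
Set key = True.
  then (armed | ~key) forces armed = True.
  then (alarm | heat | ~key) forces heat = True.
  then (alarm | ~heat | light) forces light = True.
All clauses satisfied.

alarm = False, key = True, armed = True, heat = True, light = True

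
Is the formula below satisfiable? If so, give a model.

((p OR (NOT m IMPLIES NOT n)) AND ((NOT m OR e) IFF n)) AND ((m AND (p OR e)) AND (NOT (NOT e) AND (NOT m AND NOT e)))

Case m = True: the conjunct NOT m is False.
Case m = False: the conjunct m is False.
Both cases fail — unsatisfiable.

No satisfying assignment exists.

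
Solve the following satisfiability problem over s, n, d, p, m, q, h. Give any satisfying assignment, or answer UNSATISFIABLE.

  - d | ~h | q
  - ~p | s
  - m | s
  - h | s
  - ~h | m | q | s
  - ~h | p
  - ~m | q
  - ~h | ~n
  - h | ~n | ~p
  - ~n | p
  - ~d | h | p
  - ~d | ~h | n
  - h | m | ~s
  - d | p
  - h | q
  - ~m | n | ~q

Try s = False:
  (~p | s) forces p = False.
  (m | s) forces m = True.
  (h | s) forces h = True.
  clause (~h | p) is falsified — backtrack.
So s = True.
Try n = True:
  (~h | ~n) forces h = False.
  (h | ~n | ~p) forces p = False.
  clause (~n | p) is falsified — backtrack.
So n = False.
Try d = True:
  (~d | ~h | n) forces h = False.
  (~d | h | p) forces p = True.
  (h | m | ~s) forces m = True.
  (~m | q) forces q = True.
  clause (~m | n | ~q) is falsified — backtrack.
So d = False.
  then (d | p) forces p = True.
Try m = True:
  (~m | q) forces q = True.
  clause (~m | n | ~q) is falsified — backtrack.
So m = False.
  then (h | m | ~s) forces h = True.
  then (d | ~h | q) forces q = True.
All clauses satisfied.

s=T; n=F; d=F; p=T; m=F; q=T; h=T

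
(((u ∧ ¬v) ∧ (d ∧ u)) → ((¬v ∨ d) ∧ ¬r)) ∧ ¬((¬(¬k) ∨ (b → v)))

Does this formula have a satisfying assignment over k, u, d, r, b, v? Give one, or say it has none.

k=F, u=T, d=F, r=F, b=T, v=F

  ((u ∧ ¬v) ∧ (d ∧ u)) → ((¬v ∨ d) ∧ ¬r) = True
    (u ∧ ¬v) ∧ (d ∧ u) = False
      u ∧ ¬v = True
        ¬v = True
      d ∧ u = False
    (¬v ∨ d) ∧ ¬r = True
      ¬v ∨ d = True
        ¬v = True
      ¬r = True
  ¬((¬(¬k) ∨ (b → v))) = True
    ¬(¬k) ∨ (b → v) = False
      ¬(¬k) = False
        ¬k = True
      b → v = False
Both conjuncts True, so the formula holds.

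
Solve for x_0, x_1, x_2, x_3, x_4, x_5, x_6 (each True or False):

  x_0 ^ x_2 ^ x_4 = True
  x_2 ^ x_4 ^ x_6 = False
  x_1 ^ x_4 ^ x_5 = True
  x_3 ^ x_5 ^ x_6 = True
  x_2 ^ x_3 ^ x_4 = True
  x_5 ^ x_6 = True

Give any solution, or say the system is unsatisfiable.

x_0=F; x_1=T; x_2=T; x_3=F; x_4=F; x_5=F; x_6=T

x_0 ^ x_2 ^ x_4 = F ^ T ^ F = True ✓
x_2 ^ x_4 ^ x_6 = T ^ F ^ T = False ✓
x_1 ^ x_4 ^ x_5 = T ^ F ^ F = True ✓
x_3 ^ x_5 ^ x_6 = F ^ F ^ T = True ✓
x_2 ^ x_3 ^ x_4 = T ^ F ^ F = True ✓
x_5 ^ x_6 = F ^ T = True ✓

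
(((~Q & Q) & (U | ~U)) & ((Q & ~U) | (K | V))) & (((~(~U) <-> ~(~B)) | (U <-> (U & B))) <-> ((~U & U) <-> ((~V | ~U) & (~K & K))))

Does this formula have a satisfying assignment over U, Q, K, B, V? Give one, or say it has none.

Unsatisfiable — no assignment works.

Case Q = True: the conjunct ~Q is False.
Case Q = False: the conjunct Q is False.
Both cases fail — unsatisfiable.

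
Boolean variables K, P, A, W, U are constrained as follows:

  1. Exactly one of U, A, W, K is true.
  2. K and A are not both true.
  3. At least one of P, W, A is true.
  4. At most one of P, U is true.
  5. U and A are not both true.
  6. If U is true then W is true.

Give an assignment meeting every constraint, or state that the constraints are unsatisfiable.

K: True, P: True, A: False, W: False, U: False

  (1) {U, A, W, K}: 1 true — exactly one ✓
  (2) K=T, A=F — not both ✓
  (3) {P, W, A}: 1 true — at least one ✓
  (4) {P, U}: 1 true — at most one ✓
  (5) U=F, A=F — not both ✓
  (6) U=F ⇒ W: vacuous ✓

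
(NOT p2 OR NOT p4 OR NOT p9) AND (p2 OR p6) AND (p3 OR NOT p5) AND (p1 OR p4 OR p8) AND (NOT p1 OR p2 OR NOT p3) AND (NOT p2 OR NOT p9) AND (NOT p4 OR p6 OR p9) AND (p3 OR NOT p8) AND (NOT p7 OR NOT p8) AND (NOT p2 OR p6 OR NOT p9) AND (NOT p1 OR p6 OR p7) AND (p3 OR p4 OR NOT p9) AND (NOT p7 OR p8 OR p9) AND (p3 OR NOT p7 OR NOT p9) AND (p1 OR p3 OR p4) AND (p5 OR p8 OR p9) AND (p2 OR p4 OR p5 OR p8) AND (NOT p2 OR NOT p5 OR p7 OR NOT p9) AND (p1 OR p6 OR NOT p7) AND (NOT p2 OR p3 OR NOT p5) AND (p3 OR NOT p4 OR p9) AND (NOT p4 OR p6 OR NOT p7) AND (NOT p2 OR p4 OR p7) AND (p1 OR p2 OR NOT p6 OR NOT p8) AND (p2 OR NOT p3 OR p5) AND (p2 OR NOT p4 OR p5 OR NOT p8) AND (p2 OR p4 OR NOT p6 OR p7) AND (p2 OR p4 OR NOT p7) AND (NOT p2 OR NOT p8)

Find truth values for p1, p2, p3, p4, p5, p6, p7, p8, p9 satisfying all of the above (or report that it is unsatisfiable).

p1=F; p2=F; p3=T; p4=T; p5=T; p6=T; p7=F; p8=F; p9=F

Set p1 = False.
Set p2 = False.
  then (p2 OR p6) forces p6 = True.
  then (p1 OR p2 OR NOT p6 OR NOT p8) forces p8 = False.
  then (p1 OR p4 OR p8) forces p4 = True.
Set p3 = True.
  then (p2 OR NOT p3 OR p5) forces p5 = True.
Set p7 = False.
Set p9 = False.
All clauses satisfied.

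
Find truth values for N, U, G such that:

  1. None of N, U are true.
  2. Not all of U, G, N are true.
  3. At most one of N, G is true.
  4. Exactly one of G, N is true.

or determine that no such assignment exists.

N = False, U = False, G = True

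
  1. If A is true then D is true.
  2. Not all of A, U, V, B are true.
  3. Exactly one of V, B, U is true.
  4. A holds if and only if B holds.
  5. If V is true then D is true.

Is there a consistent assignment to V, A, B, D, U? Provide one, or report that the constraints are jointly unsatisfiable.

V = False, A = False, B = False, D = False, U = True

  (1) A=F ⇒ D: vacuous ✓
  (2) {A, U, V, B}: 1/4 true — not all ✓
  (3) {V, B, U}: 1 true — exactly one ✓
  (4) A=F, B=F — same ✓
  (5) V=F ⇒ D: vacuous ✓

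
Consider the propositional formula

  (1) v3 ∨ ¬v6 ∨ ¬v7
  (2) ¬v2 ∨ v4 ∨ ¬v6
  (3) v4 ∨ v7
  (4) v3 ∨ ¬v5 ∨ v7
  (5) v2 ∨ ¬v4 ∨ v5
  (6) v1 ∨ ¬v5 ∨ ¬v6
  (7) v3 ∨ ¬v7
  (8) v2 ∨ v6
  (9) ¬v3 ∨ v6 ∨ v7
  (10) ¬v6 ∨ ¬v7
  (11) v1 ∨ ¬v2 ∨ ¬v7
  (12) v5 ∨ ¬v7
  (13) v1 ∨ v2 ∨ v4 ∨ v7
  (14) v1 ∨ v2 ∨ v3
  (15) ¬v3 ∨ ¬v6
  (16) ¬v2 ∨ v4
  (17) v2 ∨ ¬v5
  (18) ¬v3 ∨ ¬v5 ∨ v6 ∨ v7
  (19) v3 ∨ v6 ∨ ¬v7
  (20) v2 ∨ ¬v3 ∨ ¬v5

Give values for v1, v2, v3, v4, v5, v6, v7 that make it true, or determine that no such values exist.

Set v1 = True.
Try v2 = False:
  (v2 ∨ v6) forces v6 = True.
  (¬v6 ∨ ¬v7) forces v7 = False.
  (v4 ∨ v7) forces v4 = True.
  (v2 ∨ ¬v4 ∨ v5) forces v5 = True.
  clause (v2 ∨ ¬v5) is falsified — backtrack.
So v2 = True.
  then (¬v2 ∨ v4) forces v4 = True.
Set v3 = False.
  then (v3 ∨ ¬v7) forces v7 = False.
  then (v3 ∨ ¬v5 ∨ v7) forces v5 = False.
Set v6 = False.
All clauses satisfied.

v1=T; v2=T; v3=F; v4=T; v5=F; v6=F; v7=F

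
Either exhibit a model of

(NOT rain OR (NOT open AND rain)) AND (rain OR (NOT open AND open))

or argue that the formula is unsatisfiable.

rain = True, open = False

  NOT rain OR (NOT open AND rain) = True
    NOT rain = False
    NOT open AND rain = True
      NOT open = True
  rain OR (NOT open AND open) = True
    NOT open AND open = False
      NOT open = True
Both conjuncts True, so the formula holds.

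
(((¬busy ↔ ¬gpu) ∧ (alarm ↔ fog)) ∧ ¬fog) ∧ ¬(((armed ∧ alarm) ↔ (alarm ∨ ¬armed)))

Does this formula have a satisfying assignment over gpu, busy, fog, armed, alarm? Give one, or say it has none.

gpu=T, busy=T, fog=F, armed=F, alarm=F

  ((¬busy ↔ ¬gpu) ∧ (alarm ↔ fog)) ∧ ¬fog = True
    (¬busy ↔ ¬gpu) ∧ (alarm ↔ fog) = True
      ¬busy ↔ ¬gpu = True
        ¬busy = False
        ¬gpu = False
      alarm ↔ fog = True
    ¬fog = True
  ¬(((armed ∧ alarm) ↔ (alarm ∨ ¬armed))) = True
    (armed ∧ alarm) ↔ (alarm ∨ ¬armed) = False
      armed ∧ alarm = False
      alarm ∨ ¬armed = True
        ¬armed = True
Both conjuncts True, so the formula holds.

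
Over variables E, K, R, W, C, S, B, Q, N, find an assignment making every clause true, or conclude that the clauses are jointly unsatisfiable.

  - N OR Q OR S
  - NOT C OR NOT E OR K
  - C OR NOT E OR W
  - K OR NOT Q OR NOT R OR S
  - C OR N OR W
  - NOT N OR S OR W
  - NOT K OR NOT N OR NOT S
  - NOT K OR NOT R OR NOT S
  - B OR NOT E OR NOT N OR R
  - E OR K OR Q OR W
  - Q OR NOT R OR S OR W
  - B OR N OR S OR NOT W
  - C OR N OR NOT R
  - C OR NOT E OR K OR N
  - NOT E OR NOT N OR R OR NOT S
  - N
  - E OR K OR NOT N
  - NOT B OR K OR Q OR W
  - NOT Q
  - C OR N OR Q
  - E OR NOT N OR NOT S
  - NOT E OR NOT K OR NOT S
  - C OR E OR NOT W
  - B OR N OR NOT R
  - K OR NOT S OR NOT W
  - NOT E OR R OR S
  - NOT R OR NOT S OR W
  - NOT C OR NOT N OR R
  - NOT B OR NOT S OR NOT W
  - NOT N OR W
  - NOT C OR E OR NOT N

Unit clause (N) forces N = True.
Unit clause (NOT Q) forces Q = False.
In (NOT N OR W) only W is left, so W = True.
Set E = True.
Set K = True.
  then (NOT K OR NOT N OR NOT S) forces S = False.
  then (NOT E OR R OR S) forces R = True.
Set C = False.
Set B = False.
All clauses satisfied.

E: True, K: True, R: True, W: True, C: False, S: False, B: False, Q: False, N: True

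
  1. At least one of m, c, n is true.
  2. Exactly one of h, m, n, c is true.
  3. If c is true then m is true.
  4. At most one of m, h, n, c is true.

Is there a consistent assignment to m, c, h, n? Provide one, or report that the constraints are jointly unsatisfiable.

m=F, c=F, h=F, n=T

  (1) {m, c, n}: 1 true — at least one ✓
  (2) {h, m, n, c}: 1 true — exactly one ✓
  (3) c=F ⇒ m: vacuous ✓
  (4) {m, h, n, c}: 1 true — at most one ✓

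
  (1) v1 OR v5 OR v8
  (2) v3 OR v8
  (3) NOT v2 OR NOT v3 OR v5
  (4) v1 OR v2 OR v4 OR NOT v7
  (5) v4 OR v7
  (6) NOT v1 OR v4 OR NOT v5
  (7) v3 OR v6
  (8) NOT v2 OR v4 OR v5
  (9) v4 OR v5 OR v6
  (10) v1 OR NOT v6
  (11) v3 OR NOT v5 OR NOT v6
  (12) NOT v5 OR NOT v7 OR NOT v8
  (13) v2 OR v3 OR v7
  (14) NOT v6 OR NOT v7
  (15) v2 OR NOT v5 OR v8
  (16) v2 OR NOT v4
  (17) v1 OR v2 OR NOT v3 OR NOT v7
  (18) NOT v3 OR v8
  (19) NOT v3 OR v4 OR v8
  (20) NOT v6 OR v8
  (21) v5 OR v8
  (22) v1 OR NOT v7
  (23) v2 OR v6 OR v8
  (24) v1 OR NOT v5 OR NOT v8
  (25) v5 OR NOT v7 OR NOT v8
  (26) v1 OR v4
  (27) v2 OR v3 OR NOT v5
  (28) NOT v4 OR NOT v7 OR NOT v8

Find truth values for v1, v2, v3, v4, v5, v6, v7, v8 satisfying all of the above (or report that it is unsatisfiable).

Set v1 = True.
Try v2 = False:
  (v2 OR NOT v4) forces v4 = False.
  (v4 OR v7) forces v7 = True.
  (NOT v1 OR v4 OR NOT v5) forces v5 = False.
  (v4 OR v5 OR v6) forces v6 = True.
  clause (NOT v6 OR NOT v7) is falsified — backtrack.
So v2 = True.
Set v3 = True.
  then (NOT v2 OR NOT v3 OR v5) forces v5 = True.
  then (NOT v1 OR v4 OR NOT v5) forces v4 = True.
  then (NOT v3 OR v8) forces v8 = True.
  then (NOT v4 OR NOT v7 OR NOT v8) forces v7 = False.
Set v6 = False.
All clauses satisfied.

v1 = True; v2 = True; v3 = True; v4 = True; v5 = True; v6 = False; v7 = False; v8 = True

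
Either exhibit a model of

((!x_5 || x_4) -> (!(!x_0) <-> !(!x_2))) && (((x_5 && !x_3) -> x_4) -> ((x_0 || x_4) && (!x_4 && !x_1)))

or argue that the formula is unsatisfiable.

x_0=T; x_1=T; x_2=F; x_3=F; x_4=F; x_5=T

  (!x_5 || x_4) -> (!(!x_0) <-> !(!x_2)) = True
    !x_5 || x_4 = False
      !x_5 = False
    !(!x_0) <-> !(!x_2) = False
      !(!x_0) = True
        !x_0 = False
      !(!x_2) = False
        !x_2 = True
  ((x_5 && !x_3) -> x_4) -> ((x_0 || x_4) && (!x_4 && !x_1)) = True
    (x_5 && !x_3) -> x_4 = False
      x_5 && !x_3 = True
        !x_3 = True
    (x_0 || x_4) && (!x_4 && !x_1) = False
      x_0 || x_4 = True
      !x_4 && !x_1 = False
        !x_4 = True
        !x_1 = False
Both conjuncts True, so the formula holds.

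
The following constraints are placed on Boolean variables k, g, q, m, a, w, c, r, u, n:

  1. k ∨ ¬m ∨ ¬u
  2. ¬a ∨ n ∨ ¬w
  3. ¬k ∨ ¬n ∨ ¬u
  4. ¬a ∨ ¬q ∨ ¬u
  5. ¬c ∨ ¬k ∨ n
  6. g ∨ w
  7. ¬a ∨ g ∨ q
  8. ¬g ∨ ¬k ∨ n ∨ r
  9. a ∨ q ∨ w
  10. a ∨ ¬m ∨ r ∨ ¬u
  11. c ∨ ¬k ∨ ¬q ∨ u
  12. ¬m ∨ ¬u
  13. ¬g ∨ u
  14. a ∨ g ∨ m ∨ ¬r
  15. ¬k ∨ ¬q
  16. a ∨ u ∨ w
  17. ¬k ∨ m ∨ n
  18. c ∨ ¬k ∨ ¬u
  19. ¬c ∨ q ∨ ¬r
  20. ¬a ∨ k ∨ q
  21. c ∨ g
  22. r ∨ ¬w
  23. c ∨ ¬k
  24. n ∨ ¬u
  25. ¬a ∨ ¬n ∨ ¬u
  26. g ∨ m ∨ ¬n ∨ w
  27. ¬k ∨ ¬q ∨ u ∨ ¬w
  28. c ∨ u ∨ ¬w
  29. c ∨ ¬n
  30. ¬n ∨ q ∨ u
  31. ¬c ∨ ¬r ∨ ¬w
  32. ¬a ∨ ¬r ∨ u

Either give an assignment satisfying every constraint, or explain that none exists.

Try k = True:
  (¬k ∨ ¬q) forces q = False.
  (c ∨ ¬k) forces c = True.
  (¬c ∨ ¬k ∨ n) forces n = True.
  (¬k ∨ ¬n ∨ ¬u) forces u = False.
  clause (¬n ∨ q ∨ u) is falsified — backtrack.
So k = False.
Try g = False:
  (g ∨ w) forces w = True.
  (c ∨ g) forces c = True.
  (r ∨ ¬w) forces r = True.
  clause (¬c ∨ ¬r ∨ ¬w) is falsified — backtrack.
So g = True.
  then (¬g ∨ u) forces u = True.
  then (n ∨ ¬u) forces n = True.
  then (¬a ∨ ¬n ∨ ¬u) forces a = False.
  then (c ∨ ¬n) forces c = True.
  then (k ∨ ¬m ∨ ¬u) forces m = False.
Set q = True.
Try w = True:
  (r ∨ ¬w) forces r = True.
  clause (¬c ∨ ¬r ∨ ¬w) is falsified — backtrack.
So w = False.
Set r = True.
All clauses satisfied.

k = False, g = True, q = True, m = False, a = False, w = False, c = True, r = True, u = True, n = True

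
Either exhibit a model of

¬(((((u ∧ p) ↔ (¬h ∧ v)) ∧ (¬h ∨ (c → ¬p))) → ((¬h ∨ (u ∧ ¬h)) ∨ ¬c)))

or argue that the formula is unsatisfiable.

h = True, u = True, v = False, p = False, c = True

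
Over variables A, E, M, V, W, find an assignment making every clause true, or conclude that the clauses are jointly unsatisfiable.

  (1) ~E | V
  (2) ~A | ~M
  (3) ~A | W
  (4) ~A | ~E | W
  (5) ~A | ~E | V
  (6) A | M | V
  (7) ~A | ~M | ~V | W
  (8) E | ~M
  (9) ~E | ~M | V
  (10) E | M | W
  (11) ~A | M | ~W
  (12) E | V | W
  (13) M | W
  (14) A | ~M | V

A: False; E: True; M: True; V: True; W: True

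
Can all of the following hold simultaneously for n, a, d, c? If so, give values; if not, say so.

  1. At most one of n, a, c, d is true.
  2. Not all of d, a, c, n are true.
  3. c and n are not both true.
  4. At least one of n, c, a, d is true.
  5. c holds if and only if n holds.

n: False, a: True, d: False, c: False

  (1) {n, a, c, d}: 1 true — at most one ✓
  (2) {d, a, c, n}: 1/4 true — not all ✓
  (3) c=F, n=F — not both ✓
  (4) {n, c, a, d}: 1 true — at least one ✓
  (5) c=F, n=F — same ✓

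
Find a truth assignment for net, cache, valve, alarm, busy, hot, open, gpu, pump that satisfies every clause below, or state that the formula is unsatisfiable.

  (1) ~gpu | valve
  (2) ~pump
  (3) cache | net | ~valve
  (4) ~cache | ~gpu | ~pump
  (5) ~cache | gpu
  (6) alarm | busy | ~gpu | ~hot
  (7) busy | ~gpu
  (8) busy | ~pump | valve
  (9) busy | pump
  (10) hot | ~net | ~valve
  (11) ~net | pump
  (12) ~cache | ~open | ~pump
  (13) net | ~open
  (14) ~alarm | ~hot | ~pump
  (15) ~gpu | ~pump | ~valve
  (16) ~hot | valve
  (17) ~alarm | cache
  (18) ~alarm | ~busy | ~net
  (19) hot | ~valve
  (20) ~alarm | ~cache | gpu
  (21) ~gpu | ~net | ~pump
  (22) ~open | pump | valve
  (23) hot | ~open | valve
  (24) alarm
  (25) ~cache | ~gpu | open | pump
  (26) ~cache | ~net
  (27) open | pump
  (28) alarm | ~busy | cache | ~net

Unsatisfiable

Case pump = True:
  Clause (~pump) is falsified — contradiction.
Case pump = False:
  (busy | pump) forces busy = True.
  (~net | pump) forces net = False.
  (net | ~open) forces open = False.
  Clause (open | pump) is falsified — contradiction.
Both cases fail, so the formula is unsatisfiable.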